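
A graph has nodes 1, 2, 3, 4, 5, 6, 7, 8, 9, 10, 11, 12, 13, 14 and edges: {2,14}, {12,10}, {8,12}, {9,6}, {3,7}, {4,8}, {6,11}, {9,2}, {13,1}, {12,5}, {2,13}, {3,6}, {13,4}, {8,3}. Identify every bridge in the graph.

1-13, 10-12, 11-6, 12-5, 12-8, 14-2, 3-7

The edges on the cycle 9-2-13-4-8-3-6-9 are not bridges since each lies on that cycle.
But removing 1 - 13 disconnects 1 from 13; removing 10 - 12 disconnects 10 from 12; removing 2 - 14 disconnects 2 from 14; removing 11 - 6 disconnects 11 from 6 — these are bridges.
In total 7 edges are bridges.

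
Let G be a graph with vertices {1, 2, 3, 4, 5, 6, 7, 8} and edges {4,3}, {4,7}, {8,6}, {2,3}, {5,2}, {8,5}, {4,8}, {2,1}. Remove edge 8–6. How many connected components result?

Before removal there is 1 component.
8–6 is a bridge — removing it separates 8's side from 6's side.
After removal: 2 components.

2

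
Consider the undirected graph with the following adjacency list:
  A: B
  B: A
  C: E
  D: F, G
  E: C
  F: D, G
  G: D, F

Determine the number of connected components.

Starting from C we can reach C, E. That is one component of size 2.
Starting from A we can reach A, B. That is one component of size 2.
Starting from D we can reach D, F, G. That is one component of size 3.
Total: 3 components.

3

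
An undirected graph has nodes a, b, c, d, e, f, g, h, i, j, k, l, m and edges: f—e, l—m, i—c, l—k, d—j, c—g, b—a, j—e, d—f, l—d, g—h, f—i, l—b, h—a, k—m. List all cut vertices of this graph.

l

Removing l increases the component count from 1 to 2, so l is a cut vertex.
By contrast removing a leaves 1 component; it is not a cut vertex. No other vertex is a cut vertex either.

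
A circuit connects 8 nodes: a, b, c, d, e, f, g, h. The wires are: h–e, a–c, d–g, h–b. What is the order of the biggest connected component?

f is isolated — a component by itself.
Starting from a we can reach a, c. That is one component of size 2.
Starting from d we can reach d, g. That is one component of size 2.
Starting from b we can reach b, e, h. That is one component of size 3.
The largest has 3 vertices.

3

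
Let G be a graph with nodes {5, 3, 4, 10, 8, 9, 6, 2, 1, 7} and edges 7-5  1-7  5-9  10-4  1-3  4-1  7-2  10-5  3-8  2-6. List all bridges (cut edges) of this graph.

The edges on the cycle 10-4-1-7-5-10 are not bridges since each lies on that cycle.
But removing 1-3 disconnects 1 from 3; removing 8-3 disconnects 8 from 3; removing 7-2 disconnects 7 from 2; removing 9-5 disconnects 9 from 5 — these are bridges.
In total 5 edges are bridges.

1-3, 2-6, 2-7, 3-8, 5-9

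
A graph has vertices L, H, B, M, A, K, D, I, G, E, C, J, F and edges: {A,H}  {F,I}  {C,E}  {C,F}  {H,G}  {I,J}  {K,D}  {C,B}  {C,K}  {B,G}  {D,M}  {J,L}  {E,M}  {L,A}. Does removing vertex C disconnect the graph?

Yes

Deleting C raises the number of components from 1 to 2, so C is a cut vertex.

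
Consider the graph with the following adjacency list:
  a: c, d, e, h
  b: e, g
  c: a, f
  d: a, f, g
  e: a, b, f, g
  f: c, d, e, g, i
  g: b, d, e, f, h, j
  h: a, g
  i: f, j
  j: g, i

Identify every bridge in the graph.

none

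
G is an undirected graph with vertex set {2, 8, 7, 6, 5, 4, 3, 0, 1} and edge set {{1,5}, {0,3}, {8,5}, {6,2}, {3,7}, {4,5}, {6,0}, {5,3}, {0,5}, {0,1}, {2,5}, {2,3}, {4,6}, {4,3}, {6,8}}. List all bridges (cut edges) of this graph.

3-7

The edges on the cycle 6-8-5-1-0-6 are not bridges since each lies on that cycle.
But removing 3-7 disconnects 3 from 7 — this is a bridge.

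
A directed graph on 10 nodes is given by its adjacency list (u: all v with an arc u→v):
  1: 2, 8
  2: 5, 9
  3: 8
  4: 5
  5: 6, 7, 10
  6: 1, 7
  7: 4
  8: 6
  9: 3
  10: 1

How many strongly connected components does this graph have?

1

{1, 2, 3, 4, 5, 6, 7, 8, 9, 10} are all mutually reachable — one SCC of size 10.
That gives 1 strongly connected component.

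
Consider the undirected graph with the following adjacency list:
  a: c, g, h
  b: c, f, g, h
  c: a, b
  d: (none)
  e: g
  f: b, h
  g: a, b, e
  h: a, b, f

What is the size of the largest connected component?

7

d is isolated — a component by itself.
Starting from a we can reach a, b, c, e, f, g, h. That is one component of size 7.
The largest has 7 vertices.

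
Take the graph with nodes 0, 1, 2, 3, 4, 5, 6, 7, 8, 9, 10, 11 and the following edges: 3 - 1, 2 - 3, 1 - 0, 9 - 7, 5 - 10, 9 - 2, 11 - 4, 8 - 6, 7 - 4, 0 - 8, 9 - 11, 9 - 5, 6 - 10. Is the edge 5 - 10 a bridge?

After removing 5 - 10, the path 5-9-2-3-1-0-8-6-10 still connects them, so the edge is not a bridge.

No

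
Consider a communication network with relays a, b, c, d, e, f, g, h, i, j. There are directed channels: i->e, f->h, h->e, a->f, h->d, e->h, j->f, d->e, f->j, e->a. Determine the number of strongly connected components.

5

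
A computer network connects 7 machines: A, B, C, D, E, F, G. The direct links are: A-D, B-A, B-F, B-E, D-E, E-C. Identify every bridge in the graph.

B-F, C-E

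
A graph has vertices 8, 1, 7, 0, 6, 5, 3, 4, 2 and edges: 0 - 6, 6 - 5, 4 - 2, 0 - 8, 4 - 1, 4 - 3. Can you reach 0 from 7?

No

The component containing 7 is {7}, and 0 is not in it.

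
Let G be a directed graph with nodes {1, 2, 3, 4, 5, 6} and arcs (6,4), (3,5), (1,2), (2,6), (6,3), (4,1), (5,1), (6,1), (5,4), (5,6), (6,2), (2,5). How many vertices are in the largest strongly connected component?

{1, 2, 3, 4, 5, 6} are all mutually reachable — one SCC of size 6.
The largest has 6 vertices.

6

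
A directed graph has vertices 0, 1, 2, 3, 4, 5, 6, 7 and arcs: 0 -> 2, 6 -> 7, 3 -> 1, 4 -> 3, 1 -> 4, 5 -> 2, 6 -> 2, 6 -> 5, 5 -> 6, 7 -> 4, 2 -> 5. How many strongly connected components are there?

{1, 3, 4} are all mutually reachable — one SCC of size 3.
{2, 5, 6} are all mutually reachable — one SCC of size 3.
{7} is an SCC by itself.
{0} is an SCC by itself.
That gives 4 strongly connected components.

4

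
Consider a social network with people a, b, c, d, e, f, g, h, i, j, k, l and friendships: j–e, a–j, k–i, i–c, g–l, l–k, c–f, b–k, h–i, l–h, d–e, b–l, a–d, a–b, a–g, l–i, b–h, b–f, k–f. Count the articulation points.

Removing a increases the component count from 1 to 2, so a is a cut vertex.
By contrast removing f leaves 1 component; it is not a cut vertex. No other vertex is a cut vertex either.

1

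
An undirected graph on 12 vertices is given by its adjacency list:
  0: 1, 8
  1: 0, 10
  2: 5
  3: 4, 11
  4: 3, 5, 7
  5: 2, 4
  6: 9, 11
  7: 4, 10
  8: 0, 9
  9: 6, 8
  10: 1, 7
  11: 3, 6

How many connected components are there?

Starting from 0 we can reach 0, 1, 2, 3, 4, 5, 6, 7, 8, 9, 10, 11. That is one component of size 12.
Total: 1 component.

1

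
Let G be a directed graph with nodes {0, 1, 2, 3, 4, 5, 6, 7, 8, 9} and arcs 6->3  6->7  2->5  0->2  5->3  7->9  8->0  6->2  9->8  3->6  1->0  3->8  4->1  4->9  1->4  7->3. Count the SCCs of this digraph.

2

{0, 2, 3, 5, 6, 7, 8, 9} are all mutually reachable — one SCC of size 8.
{1, 4} are all mutually reachable — one SCC of size 2.
That gives 2 strongly connected components.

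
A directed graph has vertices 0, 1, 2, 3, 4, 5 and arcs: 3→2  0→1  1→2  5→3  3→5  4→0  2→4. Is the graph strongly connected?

No

There is no directed path from 2 to 3, so the graph is not strongly connected.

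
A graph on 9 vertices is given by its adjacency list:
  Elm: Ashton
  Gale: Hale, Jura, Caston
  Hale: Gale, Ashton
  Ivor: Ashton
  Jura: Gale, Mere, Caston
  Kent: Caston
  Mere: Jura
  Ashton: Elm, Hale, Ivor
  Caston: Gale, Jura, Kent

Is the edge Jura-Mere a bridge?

Removing Jura-Mere leaves no path between Jura and Mere: the component count goes from 1 to 2. So it is a bridge.

Yes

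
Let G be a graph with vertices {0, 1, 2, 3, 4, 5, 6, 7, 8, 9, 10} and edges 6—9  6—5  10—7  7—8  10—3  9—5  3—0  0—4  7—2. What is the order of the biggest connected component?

1 is isolated — a component by itself.
Starting from 5 we can reach 5, 6, 9. That is one component of size 3.
Starting from 0 we can reach 0, 2, 3, 4, 7, 8, 10. That is one component of size 7.
The largest has 7 vertices.

7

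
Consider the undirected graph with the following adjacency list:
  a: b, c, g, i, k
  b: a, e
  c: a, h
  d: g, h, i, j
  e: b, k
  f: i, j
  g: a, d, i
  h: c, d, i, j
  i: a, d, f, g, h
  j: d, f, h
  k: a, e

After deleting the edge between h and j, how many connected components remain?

h and j are still connected via h-d-j, so the component count stays at 1.

1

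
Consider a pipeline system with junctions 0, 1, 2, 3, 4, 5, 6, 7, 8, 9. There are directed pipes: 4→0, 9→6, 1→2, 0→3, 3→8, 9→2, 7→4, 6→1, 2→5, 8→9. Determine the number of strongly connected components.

10

{4} is an SCC by itself.
{9} is an SCC by itself.
{6} is an SCC by itself.
{7} is an SCC by itself.
{2} is an SCC by itself.
(and 5 more singleton SCCs)
That gives 10 strongly connected components.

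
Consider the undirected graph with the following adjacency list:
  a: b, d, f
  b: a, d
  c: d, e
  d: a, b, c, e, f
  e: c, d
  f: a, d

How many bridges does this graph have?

The edges on the cycle d-e-c-d are not bridges since each lies on that cycle.
Every edge lies on some cycle, so there are no bridges.

0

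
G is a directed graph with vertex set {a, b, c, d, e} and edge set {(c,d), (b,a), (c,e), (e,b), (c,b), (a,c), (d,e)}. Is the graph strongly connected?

From d we can reach every vertex (a, b, c, d, e), and every vertex can reach d (a, b, c, d, e). So the whole graph is one strongly connected component.

Yes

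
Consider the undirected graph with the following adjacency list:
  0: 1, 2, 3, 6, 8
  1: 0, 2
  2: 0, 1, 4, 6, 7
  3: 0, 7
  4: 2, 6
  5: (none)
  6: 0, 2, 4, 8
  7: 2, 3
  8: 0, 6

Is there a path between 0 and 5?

No

The component containing 0 is {0, 1, 2, 3, 4, 6, 7, 8}, and 5 is not in it.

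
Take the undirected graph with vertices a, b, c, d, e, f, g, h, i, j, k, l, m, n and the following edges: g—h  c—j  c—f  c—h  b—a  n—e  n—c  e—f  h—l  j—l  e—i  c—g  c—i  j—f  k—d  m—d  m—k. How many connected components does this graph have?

3

Starting from a we can reach a, b. That is one component of size 2.
Starting from d we can reach d, k, m. That is one component of size 3.
Starting from c we can reach c, e, f, g, h, i, j, l, n. That is one component of size 9.
Total: 3 components.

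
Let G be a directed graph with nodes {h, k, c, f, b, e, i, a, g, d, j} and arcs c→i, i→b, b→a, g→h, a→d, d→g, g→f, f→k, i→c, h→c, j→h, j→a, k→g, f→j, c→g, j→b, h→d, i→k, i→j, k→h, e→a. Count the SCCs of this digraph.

2

{a, b, c, d, f, g, h, i, j, k} are all mutually reachable — one SCC of size 10.
{e} is an SCC by itself.
That gives 2 strongly connected components.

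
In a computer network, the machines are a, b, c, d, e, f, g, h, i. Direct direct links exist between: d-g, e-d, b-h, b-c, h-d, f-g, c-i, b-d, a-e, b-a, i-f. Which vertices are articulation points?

none

Removing i, for instance, still leaves 1 component. No single vertex removal increases the component count — the graph has no articulation points.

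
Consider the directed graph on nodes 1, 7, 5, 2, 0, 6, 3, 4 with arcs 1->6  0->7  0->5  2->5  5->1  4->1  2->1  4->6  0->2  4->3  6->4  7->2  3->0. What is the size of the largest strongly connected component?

8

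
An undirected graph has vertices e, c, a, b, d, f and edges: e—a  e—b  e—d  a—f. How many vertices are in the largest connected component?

5

c is isolated — a component by itself.
Starting from a we can reach a, b, d, e, f. That is one component of size 5.
The largest has 5 vertices.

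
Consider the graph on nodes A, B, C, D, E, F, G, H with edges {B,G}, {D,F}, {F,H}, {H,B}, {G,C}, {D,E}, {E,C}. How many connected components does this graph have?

A is isolated — a component by itself.
Starting from B we can reach B, C, D, E, F, G, H. That is one component of size 7.
Total: 2 components.

2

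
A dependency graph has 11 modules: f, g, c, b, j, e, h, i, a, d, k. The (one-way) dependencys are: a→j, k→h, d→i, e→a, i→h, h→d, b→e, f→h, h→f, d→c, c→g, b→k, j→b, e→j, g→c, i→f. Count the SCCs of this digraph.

4

{a, b, e, j} are all mutually reachable — one SCC of size 4.
{d, f, h, i} are all mutually reachable — one SCC of size 4.
{c, g} are all mutually reachable — one SCC of size 2.
{k} is an SCC by itself.
That gives 4 strongly connected components.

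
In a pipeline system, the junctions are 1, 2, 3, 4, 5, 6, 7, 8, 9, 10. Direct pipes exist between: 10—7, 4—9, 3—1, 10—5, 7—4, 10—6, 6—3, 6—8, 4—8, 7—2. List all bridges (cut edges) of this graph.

1-3, 10-5, 2-7, 3-6, 4-9

The edges on the cycle 10-7-4-8-6-10 are not bridges since each lies on that cycle.
But removing 2—7 disconnects 2 from 7; removing 1—3 disconnects 1 from 3; removing 4—9 disconnects 4 from 9; removing 5—10 disconnects 5 from 10 — these are bridges.
In total 5 edges are bridges.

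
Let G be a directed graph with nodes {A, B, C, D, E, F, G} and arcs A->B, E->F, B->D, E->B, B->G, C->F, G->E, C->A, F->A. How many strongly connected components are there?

{A, B, E, F, G} are all mutually reachable — one SCC of size 5.
{D} is an SCC by itself.
{C} is an SCC by itself.
That gives 3 strongly connected components.

3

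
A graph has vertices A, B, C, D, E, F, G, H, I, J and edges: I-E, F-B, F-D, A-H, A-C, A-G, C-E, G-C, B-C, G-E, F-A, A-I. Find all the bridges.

A-H, D-F

The edges on the cycle A-I-E-C-G-A are not bridges since each lies on that cycle.
But removing A-H disconnects A from H; removing D-F disconnects D from F — these are bridges.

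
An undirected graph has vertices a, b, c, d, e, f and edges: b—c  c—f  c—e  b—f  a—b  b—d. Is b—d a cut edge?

Removing b—d leaves no path between b and d: the component count goes from 1 to 2. So it is a bridge.

Yes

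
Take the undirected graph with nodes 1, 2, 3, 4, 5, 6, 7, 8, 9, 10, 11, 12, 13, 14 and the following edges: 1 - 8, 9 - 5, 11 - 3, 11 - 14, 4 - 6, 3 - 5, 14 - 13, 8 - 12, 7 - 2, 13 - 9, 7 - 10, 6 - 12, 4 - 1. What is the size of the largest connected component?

6

Starting from 2 we can reach 2, 7, 10. That is one component of size 3.
Starting from 1 we can reach 1, 4, 6, 8, 12. That is one component of size 5.
Starting from 3 we can reach 3, 5, 9, 11, 13, 14. That is one component of size 6.
The largest has 6 vertices.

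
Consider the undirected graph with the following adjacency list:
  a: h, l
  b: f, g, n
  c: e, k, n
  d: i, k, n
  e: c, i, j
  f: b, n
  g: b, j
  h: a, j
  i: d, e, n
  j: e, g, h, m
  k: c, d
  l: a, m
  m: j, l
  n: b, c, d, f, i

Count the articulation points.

1

Removing j increases the component count from 1 to 2, so j is a cut vertex.
By contrast removing g leaves 1 component; it is not a cut vertex. No other vertex is a cut vertex either.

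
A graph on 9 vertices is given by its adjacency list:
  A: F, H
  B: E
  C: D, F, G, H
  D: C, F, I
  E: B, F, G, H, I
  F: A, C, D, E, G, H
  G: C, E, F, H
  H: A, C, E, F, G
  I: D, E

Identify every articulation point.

E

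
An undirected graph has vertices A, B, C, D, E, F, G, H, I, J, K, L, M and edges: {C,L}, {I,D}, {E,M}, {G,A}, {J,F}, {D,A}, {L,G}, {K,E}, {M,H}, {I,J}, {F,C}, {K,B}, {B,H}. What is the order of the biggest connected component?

Starting from B we can reach B, E, H, K, M. That is one component of size 5.
Starting from A we can reach A, C, D, F, G, I, J, L. That is one component of size 8.
The largest has 8 vertices.

8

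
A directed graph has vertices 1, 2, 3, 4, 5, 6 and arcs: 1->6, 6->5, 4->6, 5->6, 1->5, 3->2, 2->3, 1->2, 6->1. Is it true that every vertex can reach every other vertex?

No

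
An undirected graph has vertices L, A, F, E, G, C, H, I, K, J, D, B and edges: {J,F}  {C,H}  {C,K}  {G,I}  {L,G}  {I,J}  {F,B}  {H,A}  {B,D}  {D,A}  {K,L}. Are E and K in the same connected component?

The component containing E is {E}, and K is not in it.

No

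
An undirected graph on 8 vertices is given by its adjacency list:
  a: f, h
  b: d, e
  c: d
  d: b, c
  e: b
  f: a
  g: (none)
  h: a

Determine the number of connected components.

g is isolated — a component by itself.
Starting from a we can reach a, f, h. That is one component of size 3.
Starting from b we can reach b, c, d, e. That is one component of size 4.
Total: 3 components.

3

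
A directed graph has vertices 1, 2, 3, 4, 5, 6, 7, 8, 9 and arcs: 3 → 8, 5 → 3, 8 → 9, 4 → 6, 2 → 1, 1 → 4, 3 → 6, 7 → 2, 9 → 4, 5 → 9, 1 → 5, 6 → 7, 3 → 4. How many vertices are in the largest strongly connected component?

9

{1, 2, 3, 4, 5, 6, 7, 8, 9} are all mutually reachable — one SCC of size 9.
The largest has 9 vertices.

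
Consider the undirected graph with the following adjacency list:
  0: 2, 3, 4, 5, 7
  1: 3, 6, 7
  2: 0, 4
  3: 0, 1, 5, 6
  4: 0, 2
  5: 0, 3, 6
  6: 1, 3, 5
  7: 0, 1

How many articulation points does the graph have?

Removing 0 increases the component count from 1 to 2, so 0 is a cut vertex.
By contrast removing 6 leaves 1 component; it is not a cut vertex. No other vertex is a cut vertex either.

1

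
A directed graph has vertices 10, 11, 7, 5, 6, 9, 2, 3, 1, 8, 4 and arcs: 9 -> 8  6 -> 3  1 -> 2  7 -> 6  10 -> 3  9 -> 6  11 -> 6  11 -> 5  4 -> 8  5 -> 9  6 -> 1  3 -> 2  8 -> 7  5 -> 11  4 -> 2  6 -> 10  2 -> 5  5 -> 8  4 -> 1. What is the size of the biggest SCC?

{1, 2, 3, 5, 6, 7, 8, 9, 10, 11} are all mutually reachable — one SCC of size 10.
{4} is an SCC by itself.
The largest has 10 vertices.

10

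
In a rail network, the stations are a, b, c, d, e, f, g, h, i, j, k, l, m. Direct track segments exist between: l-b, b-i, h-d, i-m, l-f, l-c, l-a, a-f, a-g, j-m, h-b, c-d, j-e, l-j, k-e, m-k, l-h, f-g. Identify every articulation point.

Removing l increases the component count from 1 to 2, so l is a cut vertex.
By contrast removing f leaves 1 component; it is not a cut vertex. No other vertex is a cut vertex either.

l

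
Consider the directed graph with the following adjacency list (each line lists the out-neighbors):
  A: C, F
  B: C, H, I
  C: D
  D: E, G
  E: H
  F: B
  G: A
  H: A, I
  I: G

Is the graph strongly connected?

From H we can reach every vertex (A, B, C, D, E, F, G, H, I), and every vertex can reach H (A, B, C, D, E, F, G, H, I). So the whole graph is one strongly connected component.

Yes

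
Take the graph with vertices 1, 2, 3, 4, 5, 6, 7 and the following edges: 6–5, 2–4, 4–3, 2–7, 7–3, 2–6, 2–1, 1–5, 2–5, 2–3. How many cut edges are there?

0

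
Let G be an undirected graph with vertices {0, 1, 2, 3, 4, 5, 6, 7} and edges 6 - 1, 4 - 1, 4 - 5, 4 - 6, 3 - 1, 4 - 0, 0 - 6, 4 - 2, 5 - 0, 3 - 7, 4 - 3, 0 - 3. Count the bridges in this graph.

2

The edges on the cycle 4-5-0-4 are not bridges since each lies on that cycle.
But removing 7 - 3 disconnects 7 from 3; removing 4 - 2 disconnects 4 from 2 — these are bridges.
That makes 2 bridges.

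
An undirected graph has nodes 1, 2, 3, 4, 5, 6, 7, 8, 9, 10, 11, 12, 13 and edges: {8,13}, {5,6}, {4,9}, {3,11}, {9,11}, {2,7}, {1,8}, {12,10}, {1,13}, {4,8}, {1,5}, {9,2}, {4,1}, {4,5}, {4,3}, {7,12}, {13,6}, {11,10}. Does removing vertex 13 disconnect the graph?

No

Deleting 13 leaves 1 component (was 1) (its neighbors 1, 6, 8 remain connected to each other), so 13 is not a cut vertex.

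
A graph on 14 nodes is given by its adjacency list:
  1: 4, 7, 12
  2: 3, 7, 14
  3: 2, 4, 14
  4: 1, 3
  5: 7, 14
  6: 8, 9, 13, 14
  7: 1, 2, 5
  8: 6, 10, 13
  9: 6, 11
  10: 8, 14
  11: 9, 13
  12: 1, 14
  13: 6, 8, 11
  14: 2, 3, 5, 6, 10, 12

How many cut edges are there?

The edges on the cycle 14-5-7-2-14 are not bridges since each lies on that cycle.
Every edge lies on some cycle, so there are no bridges.

0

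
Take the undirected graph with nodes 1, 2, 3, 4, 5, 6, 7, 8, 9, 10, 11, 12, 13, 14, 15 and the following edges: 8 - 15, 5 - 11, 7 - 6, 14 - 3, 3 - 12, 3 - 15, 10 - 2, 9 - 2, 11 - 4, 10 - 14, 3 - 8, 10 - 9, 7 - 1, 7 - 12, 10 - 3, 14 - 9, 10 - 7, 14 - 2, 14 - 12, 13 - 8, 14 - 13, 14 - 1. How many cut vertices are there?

Removing 7 increases the component count from 2 to 3, so 7 is a cut vertex.
Removing 11 increases the component count from 2 to 3, so 11 is a cut vertex.
By contrast removing 6 leaves 2 components; it is not a cut vertex. No other vertex is a cut vertex either.

2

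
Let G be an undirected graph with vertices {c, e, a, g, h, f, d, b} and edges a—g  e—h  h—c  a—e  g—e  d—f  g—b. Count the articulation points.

3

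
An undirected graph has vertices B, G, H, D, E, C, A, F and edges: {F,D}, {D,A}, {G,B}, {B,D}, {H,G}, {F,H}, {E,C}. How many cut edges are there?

The edges on the cycle F-H-G-B-D-F are not bridges since each lies on that cycle.
But removing D-A disconnects D from A; removing E-C disconnects E from C — these are bridges.
That makes 2 bridges.

2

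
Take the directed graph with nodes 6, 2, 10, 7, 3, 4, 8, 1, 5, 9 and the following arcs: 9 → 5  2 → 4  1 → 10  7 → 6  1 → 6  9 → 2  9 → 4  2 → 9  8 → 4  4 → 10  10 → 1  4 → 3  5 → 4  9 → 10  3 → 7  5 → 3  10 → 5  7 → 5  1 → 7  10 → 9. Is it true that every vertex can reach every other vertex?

No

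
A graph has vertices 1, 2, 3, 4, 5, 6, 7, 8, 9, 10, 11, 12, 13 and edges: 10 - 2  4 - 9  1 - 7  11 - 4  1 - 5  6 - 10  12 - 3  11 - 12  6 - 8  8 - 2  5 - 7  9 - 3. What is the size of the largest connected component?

13 is isolated — a component by itself.
Starting from 1 we can reach 1, 5, 7. That is one component of size 3.
Starting from 2 we can reach 2, 6, 8, 10. That is one component of size 4.
Starting from 3 we can reach 3, 4, 9, 11, 12. That is one component of size 5.
The largest has 5 vertices.

5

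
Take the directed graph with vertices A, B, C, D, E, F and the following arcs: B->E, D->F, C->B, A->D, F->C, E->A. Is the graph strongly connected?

Yes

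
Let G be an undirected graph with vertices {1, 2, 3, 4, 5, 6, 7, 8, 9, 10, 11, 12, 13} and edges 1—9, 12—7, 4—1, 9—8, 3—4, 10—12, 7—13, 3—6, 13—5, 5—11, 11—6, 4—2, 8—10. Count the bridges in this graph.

The edges on the cycle 3-4-1-9-8-10-12-7-13-5-11-6-3 are not bridges since each lies on that cycle.
But removing 4—2 disconnects 4 from 2 — this is a bridge.

1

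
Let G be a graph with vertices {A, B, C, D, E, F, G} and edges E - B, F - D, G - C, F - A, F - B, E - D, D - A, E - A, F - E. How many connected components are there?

2

Starting from C we can reach C, G. That is one component of size 2.
Starting from A we can reach A, B, D, E, F. That is one component of size 5.
Total: 2 components.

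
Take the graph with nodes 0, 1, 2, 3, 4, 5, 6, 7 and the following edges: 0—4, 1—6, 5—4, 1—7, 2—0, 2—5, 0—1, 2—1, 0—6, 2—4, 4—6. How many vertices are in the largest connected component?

7

3 is isolated — a component by itself.
Starting from 0 we can reach 0, 1, 2, 4, 5, 6, 7. That is one component of size 7.
The largest has 7 vertices.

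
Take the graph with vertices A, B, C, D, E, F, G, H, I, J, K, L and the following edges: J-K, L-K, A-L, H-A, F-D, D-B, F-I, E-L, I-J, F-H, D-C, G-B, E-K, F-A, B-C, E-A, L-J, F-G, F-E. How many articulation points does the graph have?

Removing F increases the component count from 1 to 2, so F is a cut vertex.
By contrast removing I leaves 1 component; it is not a cut vertex. No other vertex is a cut vertex either.

1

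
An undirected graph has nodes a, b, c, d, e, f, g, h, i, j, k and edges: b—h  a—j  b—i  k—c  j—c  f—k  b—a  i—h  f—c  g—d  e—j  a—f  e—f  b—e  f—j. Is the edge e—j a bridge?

No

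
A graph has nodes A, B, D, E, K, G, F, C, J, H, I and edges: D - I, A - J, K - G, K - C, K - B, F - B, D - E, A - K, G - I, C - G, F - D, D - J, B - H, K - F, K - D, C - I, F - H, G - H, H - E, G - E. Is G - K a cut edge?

After removing G - K, the path G-C-K still connects them, so the edge is not a bridge.

No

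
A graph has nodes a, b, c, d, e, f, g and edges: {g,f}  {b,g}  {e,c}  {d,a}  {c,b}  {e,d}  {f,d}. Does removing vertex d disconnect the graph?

Deleting d raises the number of components from 1 to 2, so d is a cut vertex.

Yes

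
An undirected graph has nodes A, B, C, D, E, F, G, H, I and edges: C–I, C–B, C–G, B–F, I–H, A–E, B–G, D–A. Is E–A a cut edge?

Yes

Removing E–A leaves no path between E and A: the component count goes from 2 to 3. So it is a bridge.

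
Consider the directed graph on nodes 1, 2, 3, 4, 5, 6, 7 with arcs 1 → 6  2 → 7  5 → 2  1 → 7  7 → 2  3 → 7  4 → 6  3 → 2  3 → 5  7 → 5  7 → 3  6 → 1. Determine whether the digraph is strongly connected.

No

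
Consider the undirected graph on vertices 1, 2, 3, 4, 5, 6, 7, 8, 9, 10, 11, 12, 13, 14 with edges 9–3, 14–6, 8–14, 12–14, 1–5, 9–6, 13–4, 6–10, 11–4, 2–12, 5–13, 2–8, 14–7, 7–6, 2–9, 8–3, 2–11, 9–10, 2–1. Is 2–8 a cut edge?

After removing 2–8, the path 2-12-14-8 still connects them, so the edge is not a bridge.

No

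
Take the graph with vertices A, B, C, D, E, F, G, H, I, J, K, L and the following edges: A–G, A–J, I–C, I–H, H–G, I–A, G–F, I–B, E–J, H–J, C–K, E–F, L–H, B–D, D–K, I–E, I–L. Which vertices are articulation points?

Removing I increases the component count from 1 to 2, so I is a cut vertex.
By contrast removing G leaves 1 component; it is not a cut vertex. No other vertex is a cut vertex either.

I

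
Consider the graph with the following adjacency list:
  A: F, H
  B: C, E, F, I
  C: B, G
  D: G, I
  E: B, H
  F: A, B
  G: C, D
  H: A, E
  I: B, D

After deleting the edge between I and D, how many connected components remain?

1

I and D are still connected via I-B-C-G-D, so the component count stays at 1.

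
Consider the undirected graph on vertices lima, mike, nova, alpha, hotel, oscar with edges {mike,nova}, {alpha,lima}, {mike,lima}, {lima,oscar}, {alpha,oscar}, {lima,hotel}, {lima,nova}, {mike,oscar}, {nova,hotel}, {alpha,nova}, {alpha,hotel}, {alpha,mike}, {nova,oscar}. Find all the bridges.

The edges on the cycle alpha-mike-lima-hotel-alpha are not bridges since each lies on that cycle.
Every edge lies on some cycle, so there are no bridges.

none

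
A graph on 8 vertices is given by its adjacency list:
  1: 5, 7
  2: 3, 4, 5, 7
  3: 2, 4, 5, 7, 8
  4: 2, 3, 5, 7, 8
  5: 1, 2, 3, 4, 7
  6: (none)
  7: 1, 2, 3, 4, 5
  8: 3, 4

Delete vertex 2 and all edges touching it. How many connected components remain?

With 2 gone, the remaining components are: {6}; {1, 3, 4, 5, 7, 8}.
That is 2 components.

2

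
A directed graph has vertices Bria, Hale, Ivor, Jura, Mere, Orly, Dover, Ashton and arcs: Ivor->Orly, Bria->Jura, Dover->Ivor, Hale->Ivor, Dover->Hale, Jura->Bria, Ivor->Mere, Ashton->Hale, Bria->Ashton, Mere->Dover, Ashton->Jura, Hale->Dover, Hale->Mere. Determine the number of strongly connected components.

3

{Hale, Ivor, Mere, Dover} are all mutually reachable — one SCC of size 4.
{Bria, Jura, Ashton} are all mutually reachable — one SCC of size 3.
{Orly} is an SCC by itself.
That gives 3 strongly connected components.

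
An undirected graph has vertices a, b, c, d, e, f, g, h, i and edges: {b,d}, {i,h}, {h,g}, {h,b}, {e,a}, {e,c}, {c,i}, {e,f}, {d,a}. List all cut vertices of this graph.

Removing e increases the component count from 1 to 2, so e is a cut vertex.
Removing h increases the component count from 1 to 2, so h is a cut vertex.
By contrast removing f leaves 1 component; it is not a cut vertex. No other vertex is a cut vertex either.

e, h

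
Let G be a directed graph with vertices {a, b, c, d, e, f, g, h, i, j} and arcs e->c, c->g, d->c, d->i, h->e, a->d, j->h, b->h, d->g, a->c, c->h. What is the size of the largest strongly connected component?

{c, e, h} are all mutually reachable — one SCC of size 3.
{i} is an SCC by itself.
{d} is an SCC by itself.
{a} is an SCC by itself.
{b} is an SCC by itself.
(and 3 more singleton SCCs)
The largest has 3 vertices.

3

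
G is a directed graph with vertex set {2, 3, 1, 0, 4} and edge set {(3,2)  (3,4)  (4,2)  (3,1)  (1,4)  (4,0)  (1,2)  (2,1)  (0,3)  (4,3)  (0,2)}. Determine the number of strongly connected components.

{0, 1, 2, 3, 4} are all mutually reachable — one SCC of size 5.
That gives 1 strongly connected component.

1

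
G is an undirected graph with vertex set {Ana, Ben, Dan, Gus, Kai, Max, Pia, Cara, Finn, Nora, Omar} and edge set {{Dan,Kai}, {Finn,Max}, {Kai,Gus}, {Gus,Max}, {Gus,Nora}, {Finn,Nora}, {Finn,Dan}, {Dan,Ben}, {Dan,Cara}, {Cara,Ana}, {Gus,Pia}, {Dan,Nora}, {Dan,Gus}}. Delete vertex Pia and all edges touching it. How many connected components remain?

2

With Pia gone, the remaining components are: {Omar}; {Ana, Ben, Dan, Gus, Kai, Max, Cara, Finn, Nora}.
That is 2 components.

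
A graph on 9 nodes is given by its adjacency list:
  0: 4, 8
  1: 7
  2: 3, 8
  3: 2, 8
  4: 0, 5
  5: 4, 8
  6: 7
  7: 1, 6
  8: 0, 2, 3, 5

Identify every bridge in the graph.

1-7, 6-7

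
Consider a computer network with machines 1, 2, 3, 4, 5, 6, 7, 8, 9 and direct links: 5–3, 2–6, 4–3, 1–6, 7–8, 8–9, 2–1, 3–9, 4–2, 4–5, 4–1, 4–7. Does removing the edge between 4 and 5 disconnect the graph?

No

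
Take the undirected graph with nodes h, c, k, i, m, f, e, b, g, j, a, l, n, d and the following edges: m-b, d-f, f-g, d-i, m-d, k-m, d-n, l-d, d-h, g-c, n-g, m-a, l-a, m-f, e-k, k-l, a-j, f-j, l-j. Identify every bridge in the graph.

b-m, c-g, d-h, d-i, e-k

The edges on the cycle m-a-j-f-m are not bridges since each lies on that cycle.
But removing c-g disconnects c from g; removing d-i disconnects d from i; removing e-k disconnects e from k; removing d-h disconnects d from h — these are bridges.
In total 5 edges are bridges.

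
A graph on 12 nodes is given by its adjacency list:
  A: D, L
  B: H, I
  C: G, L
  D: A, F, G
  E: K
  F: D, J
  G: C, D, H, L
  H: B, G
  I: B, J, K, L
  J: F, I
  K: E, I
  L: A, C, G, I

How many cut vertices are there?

Removing I increases the component count from 1 to 2, so I is a cut vertex.
Removing K increases the component count from 1 to 2, so K is a cut vertex.
By contrast removing G leaves 1 component; it is not a cut vertex. No other vertex is a cut vertex either.

2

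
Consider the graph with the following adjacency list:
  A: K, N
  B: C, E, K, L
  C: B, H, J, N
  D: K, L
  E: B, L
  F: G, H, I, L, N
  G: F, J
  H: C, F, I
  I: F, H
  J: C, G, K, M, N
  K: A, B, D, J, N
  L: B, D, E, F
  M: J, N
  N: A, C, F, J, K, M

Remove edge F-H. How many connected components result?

1

F and H are still connected via F-I-H, so the component count stays at 1.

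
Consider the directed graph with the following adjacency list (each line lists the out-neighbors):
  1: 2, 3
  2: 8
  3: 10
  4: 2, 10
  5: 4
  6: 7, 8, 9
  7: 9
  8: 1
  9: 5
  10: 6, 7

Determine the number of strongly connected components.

{1, 2, 3, 4, 5, 6, 7, 8, 9, 10} are all mutually reachable — one SCC of size 10.
That gives 1 strongly connected component.

1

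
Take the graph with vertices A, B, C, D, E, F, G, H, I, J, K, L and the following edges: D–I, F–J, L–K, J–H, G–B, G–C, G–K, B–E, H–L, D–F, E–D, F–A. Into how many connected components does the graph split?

Starting from A we can reach A, B, C, D, E, F, G, H, I, J, K, L. That is one component of size 12.
Total: 1 component.

1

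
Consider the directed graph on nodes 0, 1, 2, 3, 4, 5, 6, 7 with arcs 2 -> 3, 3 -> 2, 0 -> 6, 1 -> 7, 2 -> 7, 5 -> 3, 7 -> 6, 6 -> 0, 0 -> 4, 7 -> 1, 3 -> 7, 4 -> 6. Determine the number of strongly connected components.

4

{0, 4, 6} are all mutually reachable — one SCC of size 3.
{2, 3} are all mutually reachable — one SCC of size 2.
{1, 7} are all mutually reachable — one SCC of size 2.
{5} is an SCC by itself.
That gives 4 strongly connected components.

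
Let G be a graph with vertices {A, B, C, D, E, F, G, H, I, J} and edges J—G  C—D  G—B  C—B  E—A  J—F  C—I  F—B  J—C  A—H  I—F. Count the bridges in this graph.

3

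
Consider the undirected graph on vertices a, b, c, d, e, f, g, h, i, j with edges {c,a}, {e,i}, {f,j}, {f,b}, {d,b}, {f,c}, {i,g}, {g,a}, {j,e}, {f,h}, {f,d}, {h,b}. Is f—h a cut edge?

After removing f—h, the path f-b-h still connects them, so the edge is not a bridge.

No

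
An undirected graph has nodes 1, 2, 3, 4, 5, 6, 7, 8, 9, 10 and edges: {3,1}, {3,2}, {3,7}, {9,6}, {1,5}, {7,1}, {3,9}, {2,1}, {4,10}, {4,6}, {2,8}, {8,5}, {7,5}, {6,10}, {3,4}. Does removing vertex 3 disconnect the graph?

Yes

Deleting 3 raises the number of components from 1 to 2, so 3 is a cut vertex.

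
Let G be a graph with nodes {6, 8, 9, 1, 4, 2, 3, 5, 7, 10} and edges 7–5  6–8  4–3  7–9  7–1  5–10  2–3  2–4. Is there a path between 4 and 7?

No

The component containing 4 is {2, 3, 4}, and 7 is not in it.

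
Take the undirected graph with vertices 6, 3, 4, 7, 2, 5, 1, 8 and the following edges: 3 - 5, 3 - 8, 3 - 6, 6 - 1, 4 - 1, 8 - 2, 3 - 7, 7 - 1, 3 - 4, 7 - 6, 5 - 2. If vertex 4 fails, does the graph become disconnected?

No

Deleting 4 leaves 1 component (was 1) (its neighbors 1, 3 remain connected to each other), so 4 is not a cut vertex.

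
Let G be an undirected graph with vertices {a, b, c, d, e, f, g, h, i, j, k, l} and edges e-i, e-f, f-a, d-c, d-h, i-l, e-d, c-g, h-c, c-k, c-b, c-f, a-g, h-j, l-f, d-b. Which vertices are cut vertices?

c, h

Removing c increases the component count from 1 to 2, so c is a cut vertex.
Removing h increases the component count from 1 to 2, so h is a cut vertex.
By contrast removing d leaves 1 component; it is not a cut vertex. No other vertex is a cut vertex either.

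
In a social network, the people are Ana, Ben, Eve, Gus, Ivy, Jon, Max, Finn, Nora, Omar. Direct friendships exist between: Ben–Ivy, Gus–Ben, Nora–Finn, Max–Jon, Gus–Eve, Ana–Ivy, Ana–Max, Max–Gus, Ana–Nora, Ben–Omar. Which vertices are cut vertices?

Removing Ana increases the component count from 1 to 2, so Ana is a cut vertex.
Removing Ben increases the component count from 1 to 2, so Ben is a cut vertex.
Removing Gus increases the component count from 1 to 2, so Gus is a cut vertex.
Likewise Max, Nora are cut vertices.
By contrast removing Jon leaves 1 component; it is not a cut vertex. No other vertex is a cut vertex either.

Ana, Ben, Gus, Max, Nora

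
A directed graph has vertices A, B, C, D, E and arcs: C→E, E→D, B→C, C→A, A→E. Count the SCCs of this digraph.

5

{A} is an SCC by itself.
{D} is an SCC by itself.
{C} is an SCC by itself.
{B} is an SCC by itself.
{E} is an SCC by itself.
That gives 5 strongly connected components.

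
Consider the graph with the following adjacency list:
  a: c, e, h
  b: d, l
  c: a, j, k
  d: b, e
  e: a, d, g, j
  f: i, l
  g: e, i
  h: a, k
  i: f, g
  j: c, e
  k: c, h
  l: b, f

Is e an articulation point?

Yes

Deleting e raises the number of components from 1 to 2, so e is a cut vertex.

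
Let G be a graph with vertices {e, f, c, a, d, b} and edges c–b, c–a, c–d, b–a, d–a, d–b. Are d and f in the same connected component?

The component containing d is {a, b, c, d}, and f is not in it.

No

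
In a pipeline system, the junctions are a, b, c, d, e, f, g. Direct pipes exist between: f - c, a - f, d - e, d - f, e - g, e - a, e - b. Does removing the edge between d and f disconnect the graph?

After removing d - f, the path d-e-a-f still connects them, so the edge is not a bridge.

No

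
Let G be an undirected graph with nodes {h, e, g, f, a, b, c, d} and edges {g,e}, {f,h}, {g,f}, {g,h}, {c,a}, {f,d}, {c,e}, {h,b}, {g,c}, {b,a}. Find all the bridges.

The edges on the cycle g-f-h-g are not bridges since each lies on that cycle.
But removing d-f disconnects d from f — this is a bridge.

d-f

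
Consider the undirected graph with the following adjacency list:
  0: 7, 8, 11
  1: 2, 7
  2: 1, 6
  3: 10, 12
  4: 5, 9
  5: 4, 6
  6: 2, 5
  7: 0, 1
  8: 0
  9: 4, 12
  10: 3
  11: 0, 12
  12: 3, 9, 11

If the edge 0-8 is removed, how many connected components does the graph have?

2

Before removal there is 1 component.
0-8 is a bridge — removing it separates 0's side from 8's side.
After removal: 2 components.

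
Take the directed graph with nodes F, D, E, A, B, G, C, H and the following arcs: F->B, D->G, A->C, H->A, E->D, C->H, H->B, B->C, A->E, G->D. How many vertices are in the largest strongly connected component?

{A, B, C, H} are all mutually reachable — one SCC of size 4.
{D, G} are all mutually reachable — one SCC of size 2.
{E} is an SCC by itself.
{F} is an SCC by itself.
The largest has 4 vertices.

4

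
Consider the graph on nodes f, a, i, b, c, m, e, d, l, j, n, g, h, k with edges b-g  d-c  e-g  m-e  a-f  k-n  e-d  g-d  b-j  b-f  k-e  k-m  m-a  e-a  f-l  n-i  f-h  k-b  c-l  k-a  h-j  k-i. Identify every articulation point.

k

Removing k increases the component count from 1 to 2, so k is a cut vertex.
By contrast removing e leaves 1 component; it is not a cut vertex. No other vertex is a cut vertex either.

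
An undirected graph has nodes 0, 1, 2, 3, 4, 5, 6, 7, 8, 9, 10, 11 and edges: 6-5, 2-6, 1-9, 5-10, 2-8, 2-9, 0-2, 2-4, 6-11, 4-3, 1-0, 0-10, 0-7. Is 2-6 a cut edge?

After removing 2-6, the path 2-0-10-5-6 still connects them, so the edge is not a bridge.

No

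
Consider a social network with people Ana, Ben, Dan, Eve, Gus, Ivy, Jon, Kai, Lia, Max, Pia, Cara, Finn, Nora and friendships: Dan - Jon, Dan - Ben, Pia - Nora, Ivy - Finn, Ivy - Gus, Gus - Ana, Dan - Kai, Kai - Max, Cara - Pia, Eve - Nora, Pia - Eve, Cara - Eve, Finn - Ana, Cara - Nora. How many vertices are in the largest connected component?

5

Lia is isolated — a component by itself.
Starting from Eve we can reach Eve, Pia, Cara, Nora. That is one component of size 4.
Starting from Ana we can reach Ana, Gus, Ivy, Finn. That is one component of size 4.
Starting from Ben we can reach Ben, Dan, Jon, Kai, Max. That is one component of size 5.
The largest has 5 vertices.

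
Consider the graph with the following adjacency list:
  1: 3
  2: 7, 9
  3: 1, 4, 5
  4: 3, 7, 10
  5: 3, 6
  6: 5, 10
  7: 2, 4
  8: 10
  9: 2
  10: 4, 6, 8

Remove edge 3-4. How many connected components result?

3 and 4 are still connected via 3-5-6-10-4, so the component count stays at 1.

1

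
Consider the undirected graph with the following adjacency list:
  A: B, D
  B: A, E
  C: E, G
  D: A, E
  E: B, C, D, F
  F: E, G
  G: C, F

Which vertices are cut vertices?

E

Removing E increases the component count from 1 to 2, so E is a cut vertex.
By contrast removing A leaves 1 component; it is not a cut vertex. No other vertex is a cut vertex either.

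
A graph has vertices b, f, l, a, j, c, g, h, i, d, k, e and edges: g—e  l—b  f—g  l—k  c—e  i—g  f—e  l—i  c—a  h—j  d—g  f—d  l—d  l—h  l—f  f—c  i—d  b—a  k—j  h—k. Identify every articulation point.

Removing l increases the component count from 1 to 2, so l is a cut vertex.
By contrast removing h leaves 1 component; it is not a cut vertex. No other vertex is a cut vertex either.

l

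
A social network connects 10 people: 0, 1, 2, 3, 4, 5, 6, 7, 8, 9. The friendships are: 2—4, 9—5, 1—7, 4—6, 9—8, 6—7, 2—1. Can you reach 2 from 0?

No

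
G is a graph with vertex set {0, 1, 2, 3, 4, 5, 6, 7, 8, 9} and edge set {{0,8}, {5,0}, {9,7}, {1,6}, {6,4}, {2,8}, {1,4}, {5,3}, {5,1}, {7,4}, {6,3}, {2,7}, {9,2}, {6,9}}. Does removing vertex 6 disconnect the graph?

No

Deleting 6 leaves 1 component (was 1) (its neighbors 1, 3, 4, 9 remain connected to each other), so 6 is not a cut vertex.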